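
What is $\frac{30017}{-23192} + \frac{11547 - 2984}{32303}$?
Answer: $- \frac{59311235}{57628552} \approx -1.0292$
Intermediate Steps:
$\frac{30017}{-23192} + \frac{11547 - 2984}{32303} = 30017 \left(- \frac{1}{23192}\right) + \left(11547 - 2984\right) \frac{1}{32303} = - \frac{2309}{1784} + 8563 \cdot \frac{1}{32303} = - \frac{2309}{1784} + \frac{8563}{32303} = - \frac{59311235}{57628552}$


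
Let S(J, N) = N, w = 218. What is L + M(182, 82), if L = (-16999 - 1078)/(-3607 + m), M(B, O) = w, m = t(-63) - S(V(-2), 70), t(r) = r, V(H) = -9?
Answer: 833397/3740 ≈ 222.83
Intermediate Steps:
m = -133 (m = -63 - 1*70 = -63 - 70 = -133)
M(B, O) = 218
L = 18077/3740 (L = (-16999 - 1078)/(-3607 - 133) = -18077/(-3740) = -18077*(-1/3740) = 18077/3740 ≈ 4.8334)
L + M(182, 82) = 18077/3740 + 218 = 833397/3740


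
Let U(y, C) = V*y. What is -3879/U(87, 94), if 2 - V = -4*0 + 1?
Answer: -1293/29 ≈ -44.586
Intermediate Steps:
V = 1 (V = 2 - (-4*0 + 1) = 2 - (0 + 1) = 2 - 1*1 = 2 - 1 = 1)
U(y, C) = y (U(y, C) = 1*y = y)
-3879/U(87, 94) = -3879/87 = -3879*1/87 = -1293/29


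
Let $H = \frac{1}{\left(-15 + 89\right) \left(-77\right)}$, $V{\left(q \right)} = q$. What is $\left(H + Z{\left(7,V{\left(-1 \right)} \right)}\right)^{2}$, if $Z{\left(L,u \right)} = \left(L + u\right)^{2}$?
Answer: $\frac{42077086129}{32467204} \approx 1296.0$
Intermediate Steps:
$H = - \frac{1}{5698}$ ($H = \frac{1}{74} \left(- \frac{1}{77}\right) = - \frac{1}{5698} \approx -0.0001755$)
$\left(H + Z{\left(7,V{\left(-1 \right)} \right)}\right)^{2} = \left(- \frac{1}{5698} + \left(7 - 1\right)^{2}\right)^{2} = \left(- \frac{1}{5698} + 6^{2}\right)^{2} = \left(- \frac{1}{5698} + 36\right)^{2} = \left(\frac{205127}{5698}\right)^{2} = \frac{42077086129}{32467204}$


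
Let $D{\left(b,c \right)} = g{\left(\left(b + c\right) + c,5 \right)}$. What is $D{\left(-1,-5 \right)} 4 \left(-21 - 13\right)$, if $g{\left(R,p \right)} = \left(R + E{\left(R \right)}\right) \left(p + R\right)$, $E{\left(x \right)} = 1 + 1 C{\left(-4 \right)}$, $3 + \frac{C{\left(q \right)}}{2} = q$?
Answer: $-19584$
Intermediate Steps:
$C{\left(q \right)} = -6 + 2 q$
$E{\left(x \right)} = -13$ ($E{\left(x \right)} = 1 + 1 \left(-6 + 2 \left(-4\right)\right) = 1 + 1 \left(-6 - 8\right) = 1 + 1 \left(-14\right) = 1 - 14 = -13$)
$g{\left(R,p \right)} = \left(-13 + R\right) \left(R + p\right)$ ($g{\left(R,p \right)} = \left(R - 13\right) \left(p + R\right) = \left(-13 + R\right) \left(R + p\right)$)
$D{\left(b,c \right)} = -65 + \left(b + 2 c\right)^{2} - 16 c - 8 b$ ($D{\left(b,c \right)} = \left(\left(b + c\right) + c\right)^{2} - 13 \left(\left(b + c\right) + c\right) - 65 + \left(\left(b + c\right) + c\right) 5 = \left(b + 2 c\right)^{2} - 13 \left(b + 2 c\right) - 65 + \left(b + 2 c\right) 5 = \left(b + 2 c\right)^{2} - \left(13 b + 26 c\right) - 65 + \left(5 b + 10 c\right) = -65 + \left(b + 2 c\right)^{2} - 16 c - 8 b$)
$D{\left(-1,-5 \right)} 4 \left(-21 - 13\right) = \left(-65 + \left(-1 + 2 \left(-5\right)\right)^{2} - -80 - -8\right) 4 \left(-21 - 13\right) = \left(-65 + \left(-1 - 10\right)^{2} + 80 + 8\right) 4 \left(-21 - 13\right) = \left(-65 + \left(-11\right)^{2} + 80 + 8\right) 4 \left(-34\right) = \left(-65 + 121 + 80 + 8\right) 4 \left(-34\right) = 144 \cdot 4 \left(-34\right) = 576 \left(-34\right) = -19584$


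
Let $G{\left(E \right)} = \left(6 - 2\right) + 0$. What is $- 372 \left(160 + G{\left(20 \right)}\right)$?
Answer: $-61008$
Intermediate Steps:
$G{\left(E \right)} = 4$ ($G{\left(E \right)} = 4 + 0 = 4$)
$- 372 \left(160 + G{\left(20 \right)}\right) = - 372 \left(160 + 4\right) = \left(-372\right) 164 = -61008$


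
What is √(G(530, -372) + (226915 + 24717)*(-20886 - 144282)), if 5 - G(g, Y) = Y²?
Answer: I*√41561692555 ≈ 2.0387e+5*I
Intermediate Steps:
G(g, Y) = 5 - Y²
√(G(530, -372) + (226915 + 24717)*(-20886 - 144282)) = √((5 - 1*(-372)²) + (226915 + 24717)*(-20886 - 144282)) = √((5 - 1*138384) + 251632*(-165168)) = √((5 - 138384) - 41561554176) = √(-138379 - 41561554176) = √(-41561692555) = I*√41561692555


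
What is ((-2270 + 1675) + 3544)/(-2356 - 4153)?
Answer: -2949/6509 ≈ -0.45306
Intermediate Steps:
((-2270 + 1675) + 3544)/(-2356 - 4153) = (-595 + 3544)/(-6509) = 2949*(-1/6509) = -2949/6509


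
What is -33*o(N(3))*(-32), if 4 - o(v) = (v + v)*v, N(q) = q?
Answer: -14784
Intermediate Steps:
o(v) = 4 - 2*v**2 (o(v) = 4 - (v + v)*v = 4 - 2*v*v = 4 - 2*v**2)
-33*o(N(3))*(-32) = -33*(4 - 2*3**2)*(-32) = -33*(4 - 2*9)*(-32) = -33*(4 - 18)*(-32) = -33*(-14)*(-32) = 462*(-32) = -14784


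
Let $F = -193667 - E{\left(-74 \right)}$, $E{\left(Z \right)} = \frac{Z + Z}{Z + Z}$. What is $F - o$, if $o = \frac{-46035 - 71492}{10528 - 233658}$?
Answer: $- \frac{43213258367}{223130} \approx -1.9367 \cdot 10^{5}$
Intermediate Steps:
$E{\left(Z \right)} = 1$ ($E{\left(Z \right)} = \frac{2 Z}{2 Z} = 2 Z \frac{1}{2 Z} = 1$)
$o = \frac{117527}{223130}$ ($o = \frac{-46035 - 71492}{-223130} = \left(-117527\right) \left(- \frac{1}{223130}\right) = \frac{117527}{223130} \approx 0.52672$)
$F = -193668$ ($F = -193667 - 1 = -193668$)
$F - o = -193668 - \frac{117527}{223130} = - \frac{43213258367}{223130}$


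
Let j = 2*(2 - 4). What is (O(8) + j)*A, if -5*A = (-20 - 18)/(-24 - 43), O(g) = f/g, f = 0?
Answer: 152/335 ≈ 0.45373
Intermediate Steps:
O(g) = 0 (O(g) = 0/g = 0)
A = -38/335 (A = -(-20 - 18)/(5*(-24 - 43)) = -(-38)/(5*(-67)) = -(-38)*(-1)/(5*67) = -1/5*38/67 = -38/335 ≈ -0.11343)
j = -4 (j = 2*(-2) = -4)
(O(8) + j)*A = (0 - 4)*(-38/335) = -4*(-38/335) = 152/335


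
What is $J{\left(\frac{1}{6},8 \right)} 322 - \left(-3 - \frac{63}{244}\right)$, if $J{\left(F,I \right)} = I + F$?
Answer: $\frac{1927301}{732} \approx 2632.9$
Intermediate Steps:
$J{\left(F,I \right)} = F + I$
$J{\left(\frac{1}{6},8 \right)} 322 - \left(-3 - \frac{63}{244}\right) = \left(\frac{1}{6} + 8\right) 322 - \left(-3 - \frac{63}{244}\right) = \left(\frac{1}{6} + 8\right) 322 - - \frac{795}{244} = \frac{49}{6} \cdot 322 + \left(\frac{63}{244} + 3\right) = \frac{7889}{3} + \frac{795}{244} = \frac{1927301}{732}$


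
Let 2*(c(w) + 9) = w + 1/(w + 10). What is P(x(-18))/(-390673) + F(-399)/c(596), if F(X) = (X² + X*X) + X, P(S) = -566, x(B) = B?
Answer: 150573243707282/136840641037 ≈ 1100.4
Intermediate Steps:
c(w) = -9 + w/2 + 1/(2*(10 + w)) (c(w) = -9 + (w + 1/(w + 10))/2 = -9 + (w + 1/(10 + w))/2 = -9 + (w/2 + 1/(2*(10 + w))) = -9 + w/2 + 1/(2*(10 + w)))
F(X) = X + 2*X² (F(X) = (X² + X²) + X = 2*X² + X = X + 2*X²)
P(x(-18))/(-390673) + F(-399)/c(596) = -566/(-390673) + (-399*(1 + 2*(-399)))/(((-179 + 596² - 8*596)/(2*(10 + 596)))) = -566*(-1/390673) + (-399*(1 - 798))/(((½)*(-179 + 355216 - 4768)/606)) = 566/390673 + (-399*(-797))/(((½)*(1/606)*350269)) = 566/390673 + 318003/(350269/1212) = 566/390673 + 318003*(1212/350269) = 566/390673 + 385419636/350269 = 150573243707282/136840641037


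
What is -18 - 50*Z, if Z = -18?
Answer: 882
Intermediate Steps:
-18 - 50*Z = -18 - 50*(-18) = -18 + 900 = 882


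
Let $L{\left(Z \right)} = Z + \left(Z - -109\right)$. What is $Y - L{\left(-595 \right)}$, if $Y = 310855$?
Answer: $311936$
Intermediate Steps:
$L{\left(Z \right)} = 109 + 2 Z$ ($L{\left(Z \right)} = Z + \left(Z + 109\right) = Z + \left(109 + Z\right) = 109 + 2 Z$)
$Y - L{\left(-595 \right)} = 310855 - \left(109 + 2 \left(-595\right)\right) = 310855 - \left(109 - 1190\right) = 310855 - -1081 = 310855 + 1081 = 311936$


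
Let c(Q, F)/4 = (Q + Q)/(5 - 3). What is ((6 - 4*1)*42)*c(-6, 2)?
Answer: -2016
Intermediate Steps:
c(Q, F) = 4*Q (c(Q, F) = 4*((Q + Q)/(5 - 3)) = 4*((2*Q)/2) = 4*((2*Q)*(½)) = 4*Q)
((6 - 4*1)*42)*c(-6, 2) = ((6 - 4*1)*42)*(4*(-6)) = ((6 - 4)*42)*(-24) = (2*42)*(-24) = 84*(-24) = -2016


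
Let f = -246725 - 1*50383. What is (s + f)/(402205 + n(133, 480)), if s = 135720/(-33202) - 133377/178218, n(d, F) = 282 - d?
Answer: -22539414125359/30523162681548 ≈ -0.73844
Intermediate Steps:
f = -297108 (f = -246725 - 50383 = -297108)
s = -366873463/75861462 (s = 135720*(-1/33202) - 133377*1/178218 = -5220/1277 - 44459/59406 = -366873463/75861462 ≈ -4.8361)
(s + f)/(402205 + n(133, 480)) = (-366873463/75861462 - 297108)/(402205 + (282 - 1*133)) = -22539414125359/(75861462*(402205 + (282 - 133))) = -22539414125359/(75861462*(402205 + 149)) = -22539414125359/75861462/402354 = -22539414125359/75861462*1/402354 = -22539414125359/30523162681548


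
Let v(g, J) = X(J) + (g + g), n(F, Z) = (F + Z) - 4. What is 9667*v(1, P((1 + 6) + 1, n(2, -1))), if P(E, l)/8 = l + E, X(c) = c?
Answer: 406014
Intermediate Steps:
n(F, Z) = -4 + F + Z
P(E, l) = 8*E + 8*l (P(E, l) = 8*(l + E) = 8*(E + l) = 8*E + 8*l)
v(g, J) = J + 2*g (v(g, J) = J + (g + g) = J + 2*g)
9667*v(1, P((1 + 6) + 1, n(2, -1))) = 9667*((8*((1 + 6) + 1) + 8*(-4 + 2 - 1)) + 2*1) = 9667*((8*(7 + 1) + 8*(-3)) + 2) = 9667*((8*8 - 24) + 2) = 9667*((64 - 24) + 2) = 9667*(40 + 2) = 9667*42 = 406014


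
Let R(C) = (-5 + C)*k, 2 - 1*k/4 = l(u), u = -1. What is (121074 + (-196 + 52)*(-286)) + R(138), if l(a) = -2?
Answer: 164386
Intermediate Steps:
k = 16 (k = 8 - 4*(-2) = 8 + 8 = 16)
R(C) = -80 + 16*C (R(C) = (-5 + C)*16 = -80 + 16*C)
(121074 + (-196 + 52)*(-286)) + R(138) = (121074 + (-196 + 52)*(-286)) + (-80 + 16*138) = (121074 - 144*(-286)) + (-80 + 2208) = (121074 + 41184) + 2128 = 162258 + 2128 = 164386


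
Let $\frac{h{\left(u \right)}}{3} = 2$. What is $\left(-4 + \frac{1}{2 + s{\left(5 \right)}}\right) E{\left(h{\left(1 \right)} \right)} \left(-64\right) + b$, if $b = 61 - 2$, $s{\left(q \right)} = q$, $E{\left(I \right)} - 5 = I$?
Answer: $\frac{19421}{7} \approx 2774.4$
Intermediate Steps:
$h{\left(u \right)} = 6$ ($h{\left(u \right)} = 3 \cdot 2 = 6$)
$E{\left(I \right)} = 5 + I$
$b = 59$ ($b = 61 - 2 = 59$)
$\left(-4 + \frac{1}{2 + s{\left(5 \right)}}\right) E{\left(h{\left(1 \right)} \right)} \left(-64\right) + b = \left(-4 + \frac{1}{2 + 5}\right) \left(5 + 6\right) \left(-64\right) + 59 = \left(-4 + \frac{1}{7}\right) 11 \left(-64\right) + 59 = \left(- \frac{27}{7}\right) 11 \left(-64\right) + 59 = \left(- \frac{297}{7}\right) \left(-64\right) + 59 = \frac{19008}{7} + 59 = \frac{19421}{7}$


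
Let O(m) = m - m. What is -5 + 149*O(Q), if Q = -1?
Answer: -5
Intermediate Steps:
O(m) = 0
-5 + 149*O(Q) = -5 + 149*0 = -5 + 0 = -5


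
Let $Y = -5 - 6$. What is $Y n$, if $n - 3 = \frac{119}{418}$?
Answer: $- \frac{1373}{38} \approx -36.132$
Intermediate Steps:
$n = \frac{1373}{418}$ ($n = 3 + \frac{119}{418} = \frac{1373}{418} \approx 3.2847$)
$Y = -11$ ($Y = -5 - 6 = -11$)
$Y n = \left(-11\right) \frac{1373}{418} = - \frac{1373}{38}$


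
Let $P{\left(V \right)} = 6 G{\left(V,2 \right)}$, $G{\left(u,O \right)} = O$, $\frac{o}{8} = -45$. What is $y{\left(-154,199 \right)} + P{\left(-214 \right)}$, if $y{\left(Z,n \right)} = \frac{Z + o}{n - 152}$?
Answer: $\frac{50}{47} \approx 1.0638$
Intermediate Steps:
$o = -360$ ($o = 8 \left(-45\right) = -360$)
$P{\left(V \right)} = 12$ ($P{\left(V \right)} = 6 \cdot 2 = 12$)
$y{\left(Z,n \right)} = \frac{-360 + Z}{-152 + n}$ ($y{\left(Z,n \right)} = \frac{Z - 360}{n - 152} = \frac{-360 + Z}{-152 + n}$)
$y{\left(-154,199 \right)} + P{\left(-214 \right)} = \frac{-360 - 154}{-152 + 199} + 12 = \frac{1}{47} \left(-514\right) + 12 = - \frac{514}{47} + 12 = \frac{50}{47}$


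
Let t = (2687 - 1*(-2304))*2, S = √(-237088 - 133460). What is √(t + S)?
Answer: √(9982 + 6*I*√10293) ≈ 99.956 + 3.045*I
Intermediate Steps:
S = 6*I*√10293 (S = √(-370548) = 6*I*√10293 ≈ 608.73*I)
t = 9982 (t = (2687 + 2304)*2 = 4991*2 = 9982)
√(t + S) = √(9982 + 6*I*√10293)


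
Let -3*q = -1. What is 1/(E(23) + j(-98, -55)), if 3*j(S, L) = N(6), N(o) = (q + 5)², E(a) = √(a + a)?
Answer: 3456/16001 - 729*√46/32002 ≈ 0.061486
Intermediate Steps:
q = ⅓ (q = -⅓*(-1) = ⅓ ≈ 0.33333)
E(a) = √2*√a (E(a) = √(2*a) = √2*√a)
N(o) = 256/9 (N(o) = (⅓ + 5)² = (16/3)² = 256/9)
j(S, L) = 256/27 (j(S, L) = (⅓)*(256/9) = 256/27)
1/(E(23) + j(-98, -55)) = 1/(√2*√23 + 256/27) = 1/(√46 + 256/27) = 1/(256/27 + √46)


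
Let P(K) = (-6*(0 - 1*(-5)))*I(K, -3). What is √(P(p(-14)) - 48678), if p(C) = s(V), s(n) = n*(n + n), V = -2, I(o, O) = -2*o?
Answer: I*√48198 ≈ 219.54*I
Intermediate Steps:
s(n) = 2*n² (s(n) = n*(2*n) = 2*n²)
p(C) = 8 (p(C) = 2*(-2)² = 2*4 = 8)
P(K) = 60*K (P(K) = (-6*(0 - 1*(-5)))*(-2*K) = (-6*(0 + 5))*(-2*K) = (-6*5)*(-2*K) = -(-60)*K = 60*K)
√(P(p(-14)) - 48678) = √(60*8 - 48678) = √(480 - 48678) = √(-48198) = I*√48198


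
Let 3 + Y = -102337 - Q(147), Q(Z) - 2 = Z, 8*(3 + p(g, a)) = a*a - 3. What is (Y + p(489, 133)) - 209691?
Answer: -1239889/4 ≈ -3.0997e+5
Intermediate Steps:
p(g, a) = -27/8 + a²/8 (p(g, a) = -3 + (a*a - 3)/8 = -3 + (a² - 3)/8 = -3 + (-3 + a²)/8 = -3 + (-3/8 + a²/8) = -27/8 + a²/8)
Q(Z) = 2 + Z
Y = -102489 (Y = -3 + (-102337 - (2 + 147)) = -3 + (-102337 - 1*149) = -3 + (-102337 - 149) = -3 - 102486 = -102489)
(Y + p(489, 133)) - 209691 = (-102489 + (-27/8 + (⅛)*133²)) - 209691 = (-102489 + (-27/8 + (⅛)*17689)) - 209691 = (-102489 + (-27/8 + 17689/8)) - 209691 = (-102489 + 8831/4) - 209691 = -401125/4 - 209691 = -1239889/4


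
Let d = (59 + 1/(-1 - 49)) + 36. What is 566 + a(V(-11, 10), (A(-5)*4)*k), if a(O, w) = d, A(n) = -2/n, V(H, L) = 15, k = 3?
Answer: 33049/50 ≈ 660.98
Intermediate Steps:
d = 4749/50 (d = (59 + 1/(-50)) + 36 = (59 - 1/50) + 36 = 2949/50 + 36 = 4749/50 ≈ 94.980)
a(O, w) = 4749/50
566 + a(V(-11, 10), (A(-5)*4)*k) = 566 + 4749/50 = 33049/50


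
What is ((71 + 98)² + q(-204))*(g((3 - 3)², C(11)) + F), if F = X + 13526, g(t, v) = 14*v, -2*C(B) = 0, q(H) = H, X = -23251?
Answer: -275771825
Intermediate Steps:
C(B) = 0 (C(B) = -½*0 = 0)
F = -9725 (F = -23251 + 13526 = -9725)
((71 + 98)² + q(-204))*(g((3 - 3)², C(11)) + F) = ((71 + 98)² - 204)*(14*0 - 9725) = (169² - 204)*(0 - 9725) = (28561 - 204)*(-9725) = 28357*(-9725) = -275771825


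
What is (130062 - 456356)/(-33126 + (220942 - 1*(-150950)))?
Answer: -163147/169383 ≈ -0.96318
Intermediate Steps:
(130062 - 456356)/(-33126 + (220942 - 1*(-150950))) = -326294/(-33126 + (220942 + 150950)) = -326294/(-33126 + 371892) = -326294/338766 = -326294*1/338766 = -163147/169383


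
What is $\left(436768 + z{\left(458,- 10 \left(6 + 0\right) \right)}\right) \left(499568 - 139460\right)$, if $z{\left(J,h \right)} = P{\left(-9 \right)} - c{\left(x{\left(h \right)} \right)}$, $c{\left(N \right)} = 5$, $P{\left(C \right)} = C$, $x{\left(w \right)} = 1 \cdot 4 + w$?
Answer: $157278609432$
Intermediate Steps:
$x{\left(w \right)} = 4 + w$
$z{\left(J,h \right)} = -14$ ($z{\left(J,h \right)} = -9 - 5 = -14$)
$\left(436768 + z{\left(458,- 10 \left(6 + 0\right) \right)}\right) \left(499568 - 139460\right) = \left(436768 - 14\right) \left(499568 - 139460\right) = 436754 \cdot 360108 = 157278609432$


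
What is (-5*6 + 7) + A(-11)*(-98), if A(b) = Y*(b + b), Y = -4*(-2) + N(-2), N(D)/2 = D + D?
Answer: -23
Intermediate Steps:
N(D) = 4*D (N(D) = 2*(D + D) = 2*(2*D) = 4*D)
Y = 0 (Y = -4*(-2) + 4*(-2) = 8 - 8 = 0)
A(b) = 0 (A(b) = 0*(b + b) = 0*(2*b) = 0)
(-5*6 + 7) + A(-11)*(-98) = (-5*6 + 7) + 0*(-98) = (-30 + 7) + 0 = -23 + 0 = -23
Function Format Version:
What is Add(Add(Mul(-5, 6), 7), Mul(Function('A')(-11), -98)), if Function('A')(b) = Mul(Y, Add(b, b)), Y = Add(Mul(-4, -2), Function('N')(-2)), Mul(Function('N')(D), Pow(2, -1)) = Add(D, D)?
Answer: -23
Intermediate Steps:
Function('N')(D) = Mul(4, D) (Function('N')(D) = Mul(2, Add(D, D)) = Mul(2, Mul(2, D)) = Mul(4, D))
Y = 0 (Y = Add(Mul(-4, -2), Mul(4, -2)) = Add(8, -8) = 0)
Function('A')(b) = 0 (Function('A')(b) = Mul(0, Add(b, b)) = Mul(0, Mul(2, b)) = 0)
Add(Add(Mul(-5, 6), 7), Mul(Function('A')(-11), -98)) = Add(Add(Mul(-5, 6), 7), Mul(0, -98)) = Add(Add(-30, 7), 0) = Add(-23, 0) = -23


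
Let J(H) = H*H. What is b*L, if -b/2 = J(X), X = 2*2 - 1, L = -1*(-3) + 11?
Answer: -252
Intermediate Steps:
L = 14 (L = 3 + 11 = 14)
X = 3 (X = 4 - 1 = 3)
J(H) = H²
b = -18 (b = -2*3² = -2*9 = -18)
b*L = -18*14 = -252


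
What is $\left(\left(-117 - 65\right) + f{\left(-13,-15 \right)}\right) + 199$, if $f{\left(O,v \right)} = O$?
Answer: $4$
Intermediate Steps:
$\left(\left(-117 - 65\right) + f{\left(-13,-15 \right)}\right) + 199 = \left(\left(-117 - 65\right) - 13\right) + 199 = \left(-182 - 13\right) + 199 = -195 + 199 = 4$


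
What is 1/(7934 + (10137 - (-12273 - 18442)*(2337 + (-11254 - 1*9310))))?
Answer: -1/559824234 ≈ -1.7863e-9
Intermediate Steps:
1/(7934 + (10137 - (-12273 - 18442)*(2337 + (-11254 - 1*9310)))) = 1/(7934 + (10137 - (-30715)*(2337 + (-11254 - 9310)))) = 1/(7934 + (10137 - (-30715)*(2337 - 20564))) = 1/(7934 + (10137 - (-30715)*(-18227))) = 1/(7934 + (10137 - 1*559842305)) = 1/(7934 + (10137 - 559842305)) = 1/(7934 - 559832168) = 1/(-559824234) = -1/559824234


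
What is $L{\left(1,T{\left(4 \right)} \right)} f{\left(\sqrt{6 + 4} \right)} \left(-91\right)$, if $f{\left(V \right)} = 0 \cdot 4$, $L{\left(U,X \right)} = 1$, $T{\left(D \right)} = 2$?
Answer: $0$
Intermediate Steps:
$f{\left(V \right)} = 0$
$L{\left(1,T{\left(4 \right)} \right)} f{\left(\sqrt{6 + 4} \right)} \left(-91\right) = 1 \cdot 0 \left(-91\right) = 0 \left(-91\right) = 0$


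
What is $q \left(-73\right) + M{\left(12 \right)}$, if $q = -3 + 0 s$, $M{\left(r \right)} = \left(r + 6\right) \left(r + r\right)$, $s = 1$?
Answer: $651$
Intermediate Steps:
$M{\left(r \right)} = 2 r \left(6 + r\right)$ ($M{\left(r \right)} = \left(6 + r\right) 2 r = 2 r \left(6 + r\right)$)
$q = -3$ ($q = -3 + 0 \cdot 1 = -3 + 0 = -3$)
$q \left(-73\right) + M{\left(12 \right)} = \left(-3\right) \left(-73\right) + 2 \cdot 12 \left(6 + 12\right) = 219 + 2 \cdot 12 \cdot 18 = 219 + 432 = 651$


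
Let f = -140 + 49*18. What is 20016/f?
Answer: 10008/371 ≈ 26.976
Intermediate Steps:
f = 742 (f = -140 + 882 = 742)
20016/f = 20016/742 = 20016*(1/742) = 10008/371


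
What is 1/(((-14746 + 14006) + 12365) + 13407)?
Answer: 1/25032 ≈ 3.9949e-5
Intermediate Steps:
1/(((-14746 + 14006) + 12365) + 13407) = 1/((-740 + 12365) + 13407) = 1/(11625 + 13407) = 1/25032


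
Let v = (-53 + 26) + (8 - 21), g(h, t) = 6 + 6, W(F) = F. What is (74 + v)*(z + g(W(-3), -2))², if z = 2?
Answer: 6664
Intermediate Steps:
g(h, t) = 12
v = -40 (v = -27 - 13 = -40)
(74 + v)*(z + g(W(-3), -2))² = (74 - 40)*(2 + 12)² = 34*14² = 34*196 = 6664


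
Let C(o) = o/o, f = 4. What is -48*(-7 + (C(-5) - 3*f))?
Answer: 864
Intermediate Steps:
C(o) = 1
-48*(-7 + (C(-5) - 3*f)) = -48*(-7 + (1 - 3*4)) = -48*(-7 + (1 - 12)) = -48*(-7 - 11) = -48*(-18) = 864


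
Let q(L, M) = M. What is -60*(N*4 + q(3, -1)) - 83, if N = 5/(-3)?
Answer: 377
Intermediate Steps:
N = -5/3 (N = -⅓*5 = -5/3 ≈ -1.6667)
-60*(N*4 + q(3, -1)) - 83 = -60*(-5/3*4 - 1) - 83 = -60*(-20/3 - 1) - 83 = -60*(-23/3) - 83 = 460 - 83 = 377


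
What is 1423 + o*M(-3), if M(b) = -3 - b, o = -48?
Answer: 1423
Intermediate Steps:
1423 + o*M(-3) = 1423 - 48*(-3 - 1*(-3)) = 1423 - 48*(-3 + 3) = 1423 - 48*0 = 1423 + 0 = 1423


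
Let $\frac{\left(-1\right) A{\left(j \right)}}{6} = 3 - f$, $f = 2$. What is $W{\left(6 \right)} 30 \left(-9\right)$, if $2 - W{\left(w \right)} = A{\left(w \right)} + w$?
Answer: $-540$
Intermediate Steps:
$A{\left(j \right)} = -6$ ($A{\left(j \right)} = - 6 \left(3 - 2\right) = \left(-6\right) 1 = -6$)
$W{\left(w \right)} = 8 - w$ ($W{\left(w \right)} = 2 - \left(-6 + w\right) = 8 - w$)
$W{\left(6 \right)} 30 \left(-9\right) = \left(8 - 6\right) 30 \left(-9\right) = 2 \cdot 30 \left(-9\right) = 60 \left(-9\right) = -540$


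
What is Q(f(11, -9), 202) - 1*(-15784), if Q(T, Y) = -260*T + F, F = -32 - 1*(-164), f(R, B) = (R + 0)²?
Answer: -15544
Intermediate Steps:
f(R, B) = R²
F = 132 (F = -32 + 164 = 132)
Q(T, Y) = 132 - 260*T (Q(T, Y) = -260*T + 132 = 132 - 260*T)
Q(f(11, -9), 202) - 1*(-15784) = (132 - 260*11²) - 1*(-15784) = (132 - 260*121) + 15784 = (132 - 31460) + 15784 = -31328 + 15784 = -15544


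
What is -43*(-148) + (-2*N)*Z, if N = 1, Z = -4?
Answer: 6372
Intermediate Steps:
-43*(-148) + (-2*N)*Z = -43*(-148) - 2*1*(-4) = 6364 - 2*(-4) = 6364 + 8 = 6372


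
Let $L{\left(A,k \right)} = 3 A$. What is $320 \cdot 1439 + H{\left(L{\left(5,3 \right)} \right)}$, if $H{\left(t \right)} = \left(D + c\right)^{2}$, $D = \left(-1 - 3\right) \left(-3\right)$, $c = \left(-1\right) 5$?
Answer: $460529$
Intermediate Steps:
$c = -5$
$D = 12$ ($D = \left(-4\right) \left(-3\right) = 12$)
$H{\left(t \right)} = 49$ ($H{\left(t \right)} = \left(12 - 5\right)^{2} = 7^{2} = 49$)
$320 \cdot 1439 + H{\left(L{\left(5,3 \right)} \right)} = 320 \cdot 1439 + 49 = 460480 + 49 = 460529$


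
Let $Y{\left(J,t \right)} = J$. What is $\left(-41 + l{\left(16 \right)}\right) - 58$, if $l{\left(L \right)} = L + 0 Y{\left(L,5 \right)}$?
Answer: $-83$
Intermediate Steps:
$l{\left(L \right)} = L$ ($l{\left(L \right)} = L + 0 L = L + 0 = L$)
$\left(-41 + l{\left(16 \right)}\right) - 58 = \left(-41 + 16\right) - 58 = -25 - 58 = -83$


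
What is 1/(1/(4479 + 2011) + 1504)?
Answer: 6490/9760961 ≈ 0.00066489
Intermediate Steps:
1/(1/(4479 + 2011) + 1504) = 1/(1/6490 + 1504) = 1/(9760961/6490) = 6490/9760961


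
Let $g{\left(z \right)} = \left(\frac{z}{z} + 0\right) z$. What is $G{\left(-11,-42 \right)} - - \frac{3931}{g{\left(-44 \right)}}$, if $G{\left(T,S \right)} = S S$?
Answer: $\frac{73685}{44} \approx 1674.7$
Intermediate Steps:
$g{\left(z \right)} = z$ ($g{\left(z \right)} = \left(1 + 0\right) z = 1 z = z$)
$G{\left(T,S \right)} = S^{2}$
$G{\left(-11,-42 \right)} - - \frac{3931}{g{\left(-44 \right)}} = \left(-42\right)^{2} - - \frac{3931}{-44} = 1764 - \left(-3931\right) \left(- \frac{1}{44}\right) = 1764 - \frac{3931}{44} = \frac{73685}{44}$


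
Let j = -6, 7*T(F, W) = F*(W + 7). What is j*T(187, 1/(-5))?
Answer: -38148/35 ≈ -1089.9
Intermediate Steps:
T(F, W) = F*(7 + W)/7 (T(F, W) = (F*(W + 7))/7 = (F*(7 + W))/7 = F*(7 + W)/7)
j*T(187, 1/(-5)) = -6*187*(7 + 1/(-5))/7 = -6*187*(7 - ⅕)/7 = -6*187*34/(7*5) = -6*6358/35 = -38148/35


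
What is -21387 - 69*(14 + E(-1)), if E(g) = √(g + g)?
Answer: -22353 - 69*I*√2 ≈ -22353.0 - 97.581*I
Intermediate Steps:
E(g) = √2*√g (E(g) = √(2*g) = √2*√g)
-21387 - 69*(14 + E(-1)) = -21387 - 69*(14 + √2*√(-1)) = -21387 - 69*(14 + √2*I) = -21387 - 69*(14 + I*√2) = -21387 + (-966 - 69*I*√2) = -22353 - 69*I*√2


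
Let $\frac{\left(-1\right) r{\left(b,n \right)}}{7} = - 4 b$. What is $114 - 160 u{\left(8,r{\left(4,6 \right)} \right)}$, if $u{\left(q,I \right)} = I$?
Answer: $-17806$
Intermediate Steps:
$r{\left(b,n \right)} = 28 b$ ($r{\left(b,n \right)} = - 7 \left(- 4 b\right) = 28 b$)
$114 - 160 u{\left(8,r{\left(4,6 \right)} \right)} = 114 - 160 \cdot 28 \cdot 4 = 114 - 17920 = -17806$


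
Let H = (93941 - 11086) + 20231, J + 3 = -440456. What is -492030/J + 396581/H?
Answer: 225399075259/45405156474 ≈ 4.9642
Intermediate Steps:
J = -440459 (J = -3 - 440456 = -440459)
H = 103086 (H = 82855 + 20231 = 103086)
-492030/J + 396581/H = -492030/(-440459) + 396581/103086 = -492030*(-1/440459) + 396581*(1/103086) = 492030/440459 + 396581/103086 = 225399075259/45405156474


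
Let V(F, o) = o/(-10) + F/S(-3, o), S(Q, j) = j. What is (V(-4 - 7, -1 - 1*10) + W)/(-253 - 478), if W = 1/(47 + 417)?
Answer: -4877/1695920 ≈ -0.0028757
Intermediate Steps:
W = 1/464 ≈ 0.0021552
V(F, o) = -o/10 + F/o (V(F, o) = o/(-10) + F/o = o*(-1/10) + F/o = -o/10 + F/o)
(V(-4 - 7, -1 - 1*10) + W)/(-253 - 478) = ((-(-1 - 1*10)/10 + (-4 - 7)/(-1 - 1*10)) + 1/464)/(-253 - 478) = ((-(-1 - 10)/10 - 11/(-1 - 10)) + 1/464)/(-731) = ((-1/10*(-11) - 11/(-11)) + 1/464)*(-1/731) = ((11/10 - 11*(-1/11)) + 1/464)*(-1/731) = ((11/10 + 1) + 1/464)*(-1/731) = (21/10 + 1/464)*(-1/731) = (4877/2320)*(-1/731) = -4877/1695920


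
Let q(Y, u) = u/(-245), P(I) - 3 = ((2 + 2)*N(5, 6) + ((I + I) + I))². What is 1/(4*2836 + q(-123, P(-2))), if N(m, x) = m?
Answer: 245/2779081 ≈ 8.8159e-5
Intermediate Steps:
P(I) = 3 + (20 + 3*I)² (P(I) = 3 + ((2 + 2)*5 + ((I + I) + I))² = 3 + (4*5 + (2*I + I))² = 3 + (20 + 3*I)²)
q(Y, u) = -u/245 (q(Y, u) = u*(-1/245) = -u/245)
1/(4*2836 + q(-123, P(-2))) = 1/(4*2836 - (3 + (20 + 3*(-2))²)/245) = 1/(11344 - (3 + (20 - 6)²)/245) = 1/(11344 - (3 + 14²)/245) = 1/(11344 - (3 + 196)/245) = 1/(11344 - 1/245*199) = 1/(11344 - 199/245) = 1/(2779081/245) = 245/2779081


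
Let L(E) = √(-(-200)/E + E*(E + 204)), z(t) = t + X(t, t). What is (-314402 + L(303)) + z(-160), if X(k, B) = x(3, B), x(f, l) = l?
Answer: -314722 + √14103850989/303 ≈ -3.1433e+5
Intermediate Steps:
X(k, B) = B
z(t) = 2*t (z(t) = t + t = 2*t)
L(E) = √(200/E + E*(204 + E))
(-314402 + L(303)) + z(-160) = (-314402 + √((200 + 303²*(204 + 303))/303)) + 2*(-160) = (-314402 + √((200 + 91809*507)/303)) - 320 = (-314402 + √((200 + 46547163)/303)) - 320 = (-314402 + √((1/303)*46547363)) - 320 = (-314402 + √(46547363/303)) - 320 = (-314402 + √14103850989/303) - 320 = -314722 + √14103850989/303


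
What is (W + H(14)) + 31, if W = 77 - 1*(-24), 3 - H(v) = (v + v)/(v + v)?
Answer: 134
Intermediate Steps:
H(v) = 2 (H(v) = 3 - (v + v)/(v + v) = 3 - 2*v/(2*v) = 3 - 2*v*1/(2*v) = 3 - 1*1 = 3 - 1 = 2)
W = 101 (W = 77 + 24 = 101)
(W + H(14)) + 31 = (101 + 2) + 31 = 103 + 31 = 134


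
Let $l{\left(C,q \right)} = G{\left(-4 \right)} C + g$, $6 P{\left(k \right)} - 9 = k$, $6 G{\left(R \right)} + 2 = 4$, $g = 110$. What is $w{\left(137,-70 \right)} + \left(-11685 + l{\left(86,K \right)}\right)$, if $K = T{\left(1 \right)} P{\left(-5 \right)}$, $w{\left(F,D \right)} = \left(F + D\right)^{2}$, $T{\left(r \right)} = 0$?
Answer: $- \frac{21172}{3} \approx -7057.3$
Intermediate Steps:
$G{\left(R \right)} = \frac{1}{3}$ ($G{\left(R \right)} = - \frac{1}{3} + \frac{1}{6} \cdot 4 = - \frac{1}{3} + \frac{2}{3} = \frac{1}{3}$)
$w{\left(F,D \right)} = \left(D + F\right)^{2}$
$P{\left(k \right)} = \frac{3}{2} + \frac{k}{6}$
$K = 0$ ($K = 0 \left(\frac{3}{2} + \frac{1}{6} \left(-5\right)\right) = 0 \left(\frac{3}{2} - \frac{5}{6}\right) = 0 \cdot \frac{2}{3} = 0$)
$l{\left(C,q \right)} = 110 + \frac{C}{3}$ ($l{\left(C,q \right)} = \frac{C}{3} + 110 = 110 + \frac{C}{3}$)
$w{\left(137,-70 \right)} + \left(-11685 + l{\left(86,K \right)}\right) = \left(-70 + 137\right)^{2} + \left(-11685 + \left(110 + \frac{1}{3} \cdot 86\right)\right) = 67^{2} + \left(-11685 + \left(110 + \frac{86}{3}\right)\right) = 4489 + \left(-11685 + \frac{416}{3}\right) = 4489 - \frac{34639}{3} = - \frac{21172}{3}$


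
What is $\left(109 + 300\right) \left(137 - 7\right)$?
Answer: $53170$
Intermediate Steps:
$\left(109 + 300\right) \left(137 - 7\right) = 409 \cdot 130 = 53170$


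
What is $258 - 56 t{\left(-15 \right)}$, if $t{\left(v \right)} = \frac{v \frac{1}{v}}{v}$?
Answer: $\frac{3926}{15} \approx 261.73$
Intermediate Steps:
$t{\left(v \right)} = \frac{1}{v}$ ($t{\left(v \right)} = 1 \frac{1}{v} = \frac{1}{v}$)
$258 - 56 t{\left(-15 \right)} = 258 - \frac{56}{-15} = 258 - - \frac{56}{15} = 258 + \frac{56}{15} = \frac{3926}{15}$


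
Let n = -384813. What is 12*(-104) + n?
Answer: -386061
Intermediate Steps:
12*(-104) + n = 12*(-104) - 384813 = -1248 - 384813 = -386061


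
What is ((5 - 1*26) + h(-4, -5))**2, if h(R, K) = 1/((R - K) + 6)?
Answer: 21316/49 ≈ 435.02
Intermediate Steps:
h(R, K) = 1/(6 + R - K)
((5 - 1*26) + h(-4, -5))**2 = ((5 - 1*26) + 1/(6 - 4 - 1*(-5)))**2 = ((5 - 26) + 1/(6 - 4 + 5))**2 = (-21 + 1/7)**2 = (-146/7)**2 = 21316/49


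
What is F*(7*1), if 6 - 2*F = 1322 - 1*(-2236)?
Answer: -12432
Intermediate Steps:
F = -1776 (F = 3 - (1322 - 1*(-2236))/2 = 3 - (1322 + 2236)/2 = 3 - ½*3558 = 3 - 1779 = -1776)
F*(7*1) = -12432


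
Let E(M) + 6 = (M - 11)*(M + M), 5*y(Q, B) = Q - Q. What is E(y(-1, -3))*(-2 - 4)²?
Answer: -216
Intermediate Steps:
y(Q, B) = 0 (y(Q, B) = (Q - Q)/5 = (⅕)*0 = 0)
E(M) = -6 + 2*M*(-11 + M) (E(M) = -6 + (M - 11)*(M + M) = -6 + (-11 + M)*(2*M) = -6 + 2*M*(-11 + M))
E(y(-1, -3))*(-2 - 4)² = (-6 - 22*0 + 2*0²)*(-2 - 4)² = (-6 + 0 + 2*0)*(-6)² = (-6 + 0 + 0)*36 = -6*36 = -216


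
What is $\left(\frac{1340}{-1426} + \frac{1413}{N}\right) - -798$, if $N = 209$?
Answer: $\frac{119783005}{149017} \approx 803.82$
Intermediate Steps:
$\left(\frac{1340}{-1426} + \frac{1413}{N}\right) - -798 = \left(\frac{1340}{-1426} + \frac{1413}{209}\right) - -798 = \left(1340 \left(- \frac{1}{1426}\right) + 1413 \cdot \frac{1}{209}\right) + 798 = \left(- \frac{670}{713} + \frac{1413}{209}\right) + 798 = \frac{867439}{149017} + 798 = \frac{119783005}{149017}$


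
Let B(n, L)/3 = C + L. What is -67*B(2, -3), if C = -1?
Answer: 804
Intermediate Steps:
B(n, L) = -3 + 3*L (B(n, L) = 3*(-1 + L) = -3 + 3*L)
-67*B(2, -3) = -67*(-3 + 3*(-3)) = -67*(-3 - 9) = -67*(-12) = 804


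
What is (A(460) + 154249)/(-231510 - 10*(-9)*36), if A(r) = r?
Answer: -154709/228270 ≈ -0.67775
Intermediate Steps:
(A(460) + 154249)/(-231510 - 10*(-9)*36) = (460 + 154249)/(-231510 - 10*(-9)*36) = 154709/(-231510 + 90*36) = 154709/(-231510 + 3240) = 154709/(-228270) = 154709*(-1/228270) = -154709/228270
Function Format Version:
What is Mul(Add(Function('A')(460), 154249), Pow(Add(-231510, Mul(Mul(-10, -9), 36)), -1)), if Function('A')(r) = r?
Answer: Rational(-154709, 228270) ≈ -0.67775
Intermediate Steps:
Mul(Add(Function('A')(460), 154249), Pow(Add(-231510, Mul(Mul(-10, -9), 36)), -1)) = Mul(Add(460, 154249), Pow(Add(-231510, Mul(Mul(-10, -9), 36)), -1)) = Mul(154709, Pow(Add(-231510, Mul(90, 36)), -1)) = Mul(154709, Pow(Add(-231510, 3240), -1)) = Mul(154709, Pow(-228270, -1)) = Mul(154709, Rational(-1, 228270)) = Rational(-154709, 228270)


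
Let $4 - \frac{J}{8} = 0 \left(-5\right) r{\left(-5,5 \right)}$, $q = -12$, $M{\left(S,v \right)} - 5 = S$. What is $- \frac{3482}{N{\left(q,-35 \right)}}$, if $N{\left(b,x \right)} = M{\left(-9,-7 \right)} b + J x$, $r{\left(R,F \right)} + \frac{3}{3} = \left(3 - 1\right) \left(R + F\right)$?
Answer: $\frac{1741}{536} \approx 3.2481$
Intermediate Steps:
$r{\left(R,F \right)} = -1 + 2 F + 2 R$ ($r{\left(R,F \right)} = -1 + \left(3 - 1\right) \left(R + F\right) = -1 + 2 \left(F + R\right) = -1 + \left(2 F + 2 R\right) = -1 + 2 F + 2 R$)
$M{\left(S,v \right)} = 5 + S$
$J = 32$ ($J = 32 - 8 \cdot 0 \left(-5\right) \left(-1 + 2 \cdot 5 + 2 \left(-5\right)\right) = 32 - 8 \cdot 0 \left(-1 + 10 - 10\right) = 32 - 8 \cdot 0 \left(-1\right) = 32 - 0 = 32 + 0 = 32$)
$N{\left(b,x \right)} = - 4 b + 32 x$ ($N{\left(b,x \right)} = \left(5 - 9\right) b + 32 x = - 4 b + 32 x$)
$- \frac{3482}{N{\left(q,-35 \right)}} = - \frac{3482}{\left(-4\right) \left(-12\right) + 32 \left(-35\right)} = - \frac{3482}{48 - 1120} = - \frac{3482}{-1072} = \left(-3482\right) \left(- \frac{1}{1072}\right) = \frac{1741}{536}$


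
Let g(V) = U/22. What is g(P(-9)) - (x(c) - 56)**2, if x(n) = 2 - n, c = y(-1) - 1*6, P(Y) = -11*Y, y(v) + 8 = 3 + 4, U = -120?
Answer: -24359/11 ≈ -2214.5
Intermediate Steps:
y(v) = -1 (y(v) = -8 + (3 + 4) = -8 + 7 = -1)
g(V) = -60/11 (g(V) = -120/22 = -120*1/22 = -60/11)
c = -7 (c = -1 - 1*6 = -1 - 6 = -7)
g(P(-9)) - (x(c) - 56)**2 = -60/11 - ((2 - 1*(-7)) - 56)**2 = -60/11 - ((2 + 7) - 56)**2 = -60/11 - (9 - 56)**2 = -60/11 - 1*(-47)**2 = -60/11 - 1*2209 = -60/11 - 2209 = -24359/11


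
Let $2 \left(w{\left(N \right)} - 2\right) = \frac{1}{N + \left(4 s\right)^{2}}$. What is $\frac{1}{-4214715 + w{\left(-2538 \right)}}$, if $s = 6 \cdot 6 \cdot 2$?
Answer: $- \frac{160812}{677776426955} \approx -2.3726 \cdot 10^{-7}$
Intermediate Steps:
$s = 72$ ($s = 36 \cdot 2 = 72$)
$w{\left(N \right)} = 2 + \frac{1}{2 \left(82944 + N\right)}$ ($w{\left(N \right)} = 2 + \frac{1}{2 \left(N + \left(4 \cdot 72\right)^{2}\right)} = 2 + \frac{1}{2 \left(N + 288^{2}\right)} = 2 + \frac{1}{2 \left(N + 82944\right)} = 2 + \frac{1}{2 \left(82944 + N\right)}$)
$\frac{1}{-4214715 + w{\left(-2538 \right)}} = \frac{1}{-4214715 + \frac{331777 + 4 \left(-2538\right)}{2 \left(82944 - 2538\right)}} = \frac{1}{-4214715 + \frac{331777 - 10152}{2 \cdot 80406}} = \frac{1}{-4214715 + \frac{1}{2} \cdot \frac{1}{80406} \cdot 321625} = \frac{1}{-4214715 + \frac{321625}{160812}} = \frac{1}{- \frac{677776426955}{160812}} = - \frac{160812}{677776426955}$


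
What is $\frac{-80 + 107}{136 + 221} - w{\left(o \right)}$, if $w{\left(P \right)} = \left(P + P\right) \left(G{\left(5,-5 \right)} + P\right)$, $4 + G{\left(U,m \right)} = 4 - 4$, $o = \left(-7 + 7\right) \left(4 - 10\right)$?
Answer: $\frac{9}{119} \approx 0.07563$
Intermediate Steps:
$o = 0$ ($o = 0 \left(-6\right) = 0$)
$G{\left(U,m \right)} = -4$ ($G{\left(U,m \right)} = -4 + \left(4 - 4\right) = -4 + 0 = -4$)
$w{\left(P \right)} = 2 P \left(-4 + P\right)$ ($w{\left(P \right)} = \left(P + P\right) \left(-4 + P\right) = 2 P \left(-4 + P\right)$)
$\frac{-80 + 107}{136 + 221} - w{\left(o \right)} = \frac{-80 + 107}{136 + 221} - 2 \cdot 0 \left(-4 + 0\right) = \frac{27}{357} - 2 \cdot 0 \left(-4\right) = 27 \cdot \frac{1}{357} - 0 = \frac{9}{119} + 0 = \frac{9}{119}$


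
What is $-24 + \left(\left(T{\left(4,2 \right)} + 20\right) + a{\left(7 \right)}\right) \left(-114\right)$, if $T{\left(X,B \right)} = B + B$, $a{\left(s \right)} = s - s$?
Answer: $-2760$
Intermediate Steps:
$a{\left(s \right)} = 0$
$T{\left(X,B \right)} = 2 B$
$-24 + \left(\left(T{\left(4,2 \right)} + 20\right) + a{\left(7 \right)}\right) \left(-114\right) = -24 + \left(\left(2 \cdot 2 + 20\right) + 0\right) \left(-114\right) = -24 + \left(\left(4 + 20\right) + 0\right) \left(-114\right) = -24 + \left(24 + 0\right) \left(-114\right) = -24 + 24 \left(-114\right) = -24 - 2736 = -2760$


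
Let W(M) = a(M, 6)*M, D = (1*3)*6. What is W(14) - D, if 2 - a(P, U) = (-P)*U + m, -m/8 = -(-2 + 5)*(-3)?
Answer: 2194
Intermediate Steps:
m = -72 (m = -(-8)*(-2 + 5)*(-3) = -(-8)*3*(-3) = -(-8)*(-9) = -8*9 = -72)
a(P, U) = 74 + P*U (a(P, U) = 2 - ((-P)*U - 72) = 2 - (-P*U - 72) = 2 - (-72 - P*U) = 2 + (72 + P*U) = 74 + P*U)
D = 18 (D = 3*6 = 18)
W(M) = M*(74 + 6*M) (W(M) = (74 + M*6)*M = (74 + 6*M)*M = M*(74 + 6*M))
W(14) - D = 2*14*(37 + 3*14) - 1*18 = 2*14*(37 + 42) - 18 = 2*14*79 - 18 = 2212 - 18 = 2194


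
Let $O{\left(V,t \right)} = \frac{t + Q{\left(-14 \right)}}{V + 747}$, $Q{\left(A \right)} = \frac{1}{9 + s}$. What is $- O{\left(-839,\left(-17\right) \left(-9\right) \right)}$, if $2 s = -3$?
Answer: $\frac{2297}{1380} \approx 1.6645$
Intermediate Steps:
$s = - \frac{3}{2}$ ($s = \frac{1}{2} \left(-3\right) = - \frac{3}{2} \approx -1.5$)
$Q{\left(A \right)} = \frac{2}{15}$ ($Q{\left(A \right)} = \frac{1}{9 - \frac{3}{2}} = \frac{1}{\frac{15}{2}} = \frac{2}{15}$)
$O{\left(V,t \right)} = \frac{\frac{2}{15} + t}{747 + V}$ ($O{\left(V,t \right)} = \frac{t + \frac{2}{15}}{V + 747} = \frac{\frac{2}{15} + t}{747 + V}$)
$- O{\left(-839,\left(-17\right) \left(-9\right) \right)} = - \frac{\frac{2}{15} - -153}{747 - 839} = - \frac{\frac{2}{15} + 153}{-92} = - \frac{\left(-1\right) 2297}{92 \cdot 15} = \left(-1\right) \left(- \frac{2297}{1380}\right) = \frac{2297}{1380}$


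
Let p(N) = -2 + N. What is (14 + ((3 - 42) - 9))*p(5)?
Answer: -102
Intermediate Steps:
(14 + ((3 - 42) - 9))*p(5) = (14 + ((3 - 42) - 9))*(-2 + 5) = (14 + (-39 - 9))*3 = (14 - 48)*3 = -34*3 = -102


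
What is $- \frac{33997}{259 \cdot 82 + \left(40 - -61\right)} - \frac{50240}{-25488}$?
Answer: $\frac{1427471}{3777003} \approx 0.37794$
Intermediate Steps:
$- \frac{33997}{259 \cdot 82 + \left(40 - -61\right)} - \frac{50240}{-25488} = - \frac{33997}{21238 + \left(40 + 61\right)} - - \frac{3140}{1593} = - \frac{33997}{21238 + 101} + \frac{3140}{1593} = - \frac{33997}{21339} + \frac{3140}{1593} = \frac{1427471}{3777003}$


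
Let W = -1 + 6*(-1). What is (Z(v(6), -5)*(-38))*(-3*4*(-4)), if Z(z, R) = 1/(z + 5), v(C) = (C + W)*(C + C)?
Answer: 1824/7 ≈ 260.57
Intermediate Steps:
W = -7 (W = -1 - 6 = -7)
v(C) = 2*C*(-7 + C) (v(C) = (C - 7)*(C + C) = (-7 + C)*(2*C) = 2*C*(-7 + C))
Z(z, R) = 1/(5 + z)
(Z(v(6), -5)*(-38))*(-3*4*(-4)) = (-38/(5 + 2*6*(-7 + 6)))*(-3*4*(-4)) = (-38/(5 + 2*6*(-1)))*(-12*(-4)) = (-38/(5 - 12))*48 = (-38/(-7))*48 = -1/7*(-38)*48 = (38/7)*48 = 1824/7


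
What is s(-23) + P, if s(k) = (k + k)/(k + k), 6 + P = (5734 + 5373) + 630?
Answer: 11732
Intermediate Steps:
P = 11731 (P = -6 + ((5734 + 5373) + 630) = -6 + (11107 + 630) = -6 + 11737 = 11731)
s(k) = 1 (s(k) = (2*k)/((2*k)) = (2*k)*(1/(2*k)) = 1)
s(-23) + P = 1 + 11731 = 11732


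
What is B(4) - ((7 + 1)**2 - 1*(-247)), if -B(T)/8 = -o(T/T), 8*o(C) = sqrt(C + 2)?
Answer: -311 + sqrt(3) ≈ -309.27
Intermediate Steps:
o(C) = sqrt(2 + C)/8 (o(C) = sqrt(C + 2)/8 = sqrt(2 + C)/8)
B(T) = sqrt(3) (B(T) = -(-8)*sqrt(2 + T/T)/8 = -(-8)*sqrt(2 + 1)/8 = -(-8)*sqrt(3)/8 = -(-1)*sqrt(3) = sqrt(3))
B(4) - ((7 + 1)**2 - 1*(-247)) = sqrt(3) - ((7 + 1)**2 - 1*(-247)) = sqrt(3) - (8**2 + 247) = sqrt(3) - (64 + 247) = sqrt(3) - 1*311 = sqrt(3) - 311 = -311 + sqrt(3)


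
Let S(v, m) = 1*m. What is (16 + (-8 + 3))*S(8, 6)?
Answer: 66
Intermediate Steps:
S(v, m) = m
(16 + (-8 + 3))*S(8, 6) = (16 + (-8 + 3))*6 = (16 - 5)*6 = 11*6 = 66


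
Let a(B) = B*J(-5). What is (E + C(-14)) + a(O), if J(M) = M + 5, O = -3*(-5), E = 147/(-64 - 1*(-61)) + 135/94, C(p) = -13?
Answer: -5693/94 ≈ -60.564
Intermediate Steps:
E = -4471/94 (E = 147/(-64 + 61) + 135*(1/94) = 147/(-3) + 135/94 = 147*(-⅓) + 135/94 = -49 + 135/94 = -4471/94 ≈ -47.564)
O = 15
J(M) = 5 + M
a(B) = 0 (a(B) = B*(5 - 5) = B*0 = 0)
(E + C(-14)) + a(O) = (-4471/94 - 13) + 0 = -5693/94 + 0 = -5693/94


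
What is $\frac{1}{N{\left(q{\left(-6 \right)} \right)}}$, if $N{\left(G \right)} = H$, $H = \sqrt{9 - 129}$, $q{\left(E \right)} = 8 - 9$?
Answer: $- \frac{i \sqrt{30}}{60} \approx - 0.091287 i$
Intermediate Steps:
$q{\left(E \right)} = -1$ ($q{\left(E \right)} = 8 - 9 = -1$)
$H = 2 i \sqrt{30}$ ($H = \sqrt{-120} = 2 i \sqrt{30} \approx 10.954 i$)
$N{\left(G \right)} = 2 i \sqrt{30}$
$\frac{1}{N{\left(q{\left(-6 \right)} \right)}} = \frac{1}{2 i \sqrt{30}} = - \frac{i \sqrt{30}}{60}$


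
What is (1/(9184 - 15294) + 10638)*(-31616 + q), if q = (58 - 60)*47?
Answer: -206109225609/611 ≈ -3.3733e+8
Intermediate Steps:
q = -94 (q = -2*47 = -94)
(1/(9184 - 15294) + 10638)*(-31616 + q) = (1/(9184 - 15294) + 10638)*(-31616 - 94) = (1/(-6110) + 10638)*(-31710) = (-1/6110 + 10638)*(-31710) = (64998179/6110)*(-31710) = -206109225609/611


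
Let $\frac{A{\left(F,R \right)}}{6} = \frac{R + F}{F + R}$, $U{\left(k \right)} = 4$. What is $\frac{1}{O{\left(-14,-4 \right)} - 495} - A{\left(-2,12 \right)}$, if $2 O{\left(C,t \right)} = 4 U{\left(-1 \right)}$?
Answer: $- \frac{2923}{487} \approx -6.0021$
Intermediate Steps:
$O{\left(C,t \right)} = 8$ ($O{\left(C,t \right)} = \frac{4 \cdot 4}{2} = \frac{1}{2} \cdot 16 = 8$)
$A{\left(F,R \right)} = 6$ ($A{\left(F,R \right)} = 6 \frac{R + F}{F + R} = 6 \frac{F + R}{F + R} = 6 \cdot 1 = 6$)
$\frac{1}{O{\left(-14,-4 \right)} - 495} - A{\left(-2,12 \right)} = \frac{1}{8 - 495} - 6 = \frac{1}{-487} - 6 = - \frac{1}{487} - 6 = - \frac{2923}{487}$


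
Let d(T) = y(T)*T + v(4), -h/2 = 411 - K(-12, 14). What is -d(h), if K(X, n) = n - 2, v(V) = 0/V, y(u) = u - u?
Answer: 0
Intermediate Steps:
y(u) = 0
v(V) = 0
K(X, n) = -2 + n
h = -798 (h = -2*(411 - (-2 + 14)) = -2*(411 - 1*12) = -2*(411 - 12) = -2*399 = -798)
d(T) = 0 (d(T) = 0*T + 0 = 0 + 0 = 0)
-d(h) = -1*0 = 0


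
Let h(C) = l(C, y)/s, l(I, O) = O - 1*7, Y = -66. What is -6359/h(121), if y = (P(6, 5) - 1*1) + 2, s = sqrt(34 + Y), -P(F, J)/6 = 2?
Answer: 12718*I*sqrt(2)/9 ≈ 1998.4*I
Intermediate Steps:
P(F, J) = -12 (P(F, J) = -6*2 = -12)
s = 4*I*sqrt(2) (s = sqrt(34 - 66) = sqrt(-32) = 4*I*sqrt(2) ≈ 5.6569*I)
y = -11 (y = (-12 - 1*1) + 2 = (-12 - 1) + 2 = -13 + 2 = -11)
l(I, O) = -7 + O (l(I, O) = O - 7 = -7 + O)
h(C) = 9*I*sqrt(2)/4 (h(C) = (-7 - 11)/((4*I*sqrt(2))) = -(-9)*I*sqrt(2)/4 = 9*I*sqrt(2)/4)
-6359/h(121) = -6359*(-2*I*sqrt(2)/9) = -(-12718)*I*sqrt(2)/9 = 12718*I*sqrt(2)/9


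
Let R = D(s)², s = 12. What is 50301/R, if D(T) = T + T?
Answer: 5589/64 ≈ 87.328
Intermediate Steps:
D(T) = 2*T
R = 576 (R = (2*12)² = 24² = 576)
50301/R = 50301/576 = 50301*(1/576) = 5589/64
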